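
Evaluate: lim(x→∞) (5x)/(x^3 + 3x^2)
This is an ∞/∞ indeterminate form.

Apply L'Hôpital's rule: differentiate numerator and denominator separately.
  f(x) = 5·x   ⇒   f'(x) = 5
  g(x) = x^3 + 3·x^2   ⇒   g'(x) = 3·x^2 + 6·x
  lim(x→∞) f'(x)/g'(x) = lim(x→∞) (5)/(3·x^2 + 6·x)
  = 0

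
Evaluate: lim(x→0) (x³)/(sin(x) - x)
This is a 0/0 indeterminate form.

Apply L'Hôpital's rule: differentiate numerator and denominator separately.
  f(x) = x^3   ⇒   f'(x) = 3·x^2
  g(x) = -x + sin(x)   ⇒   g'(x) = cos(x) - 1
  lim(x→0) f'(x)/g'(x) = lim(x→0) (3·x^2)/(cos(x) - 1)
  = -6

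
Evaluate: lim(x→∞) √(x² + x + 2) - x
This is an ∞-∞ indeterminate form.

Combine fractions or rationalize to convert ∞-∞ to 0/0 form:
  lim(x→∞) √(x² + x + 2) - x = 1/2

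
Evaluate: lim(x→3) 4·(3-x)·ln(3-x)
This is a 0·∞ indeterminate form.

Rewrite 0·∞ as a quotient (0/0 or ∞/∞ form), then apply L'Hôpital's rule:
  lim(x→3) 4·(3-x)·ln(3-x) = 0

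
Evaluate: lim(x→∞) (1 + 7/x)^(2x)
This is an exponential indeterminate form.

For exponential indeterminate forms, take the natural log:
  Let L = lim(x→∞) (1 + 7/x)^(2x)
  Then ln(L) = lim(x→∞) [exponent × ln(base)]
  Evaluate using L'Hôpital or standard limits, then exponentiate.
  L = e^(14)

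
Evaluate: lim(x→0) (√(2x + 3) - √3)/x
This is a standard limit.

Factor or rationalize the expression:
  lim(x→0) (√(2x + 3) - √3)/x = sqrt(3)/3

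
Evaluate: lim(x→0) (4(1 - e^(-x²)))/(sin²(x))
This is a 0/0 indeterminate form.

Apply L'Hôpital's rule: differentiate numerator and denominator separately.
  f(x) = 4 - 4·e^(-x^2)   ⇒   f'(x) = 8·x·e^(-x^2)
  g(x) = sin(x)^2   ⇒   g'(x) = 2·sin(x)·cos(x)
  lim(x→0) f'(x)/g'(x) = lim(x→0) (8·x·e^(-x^2))/(2·sin(x)·cos(x))
  = 4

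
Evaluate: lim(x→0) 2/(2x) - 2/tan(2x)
This is an ∞-∞ indeterminate form.

Combine fractions or rationalize to convert ∞-∞ to 0/0 form:
  lim(x→0) 2/(2x) - 2/tan(2x) = 0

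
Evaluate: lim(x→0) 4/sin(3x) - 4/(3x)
This is an ∞-∞ indeterminate form.

Combine fractions or rationalize to convert ∞-∞ to 0/0 form:
  lim(x→0) 4/sin(3x) - 4/(3x) = 0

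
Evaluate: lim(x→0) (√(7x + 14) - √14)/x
This is a standard limit.

Factor or rationalize the expression:
  lim(x→0) (√(7x + 14) - √14)/x = sqrt(14)/4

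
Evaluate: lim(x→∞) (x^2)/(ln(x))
This is an ∞/∞ indeterminate form.

Apply L'Hôpital's rule: differentiate numerator and denominator separately.
  f(x) = x^2   ⇒   f'(x) = 2·x
  g(x) = ln(x)   ⇒   g'(x) = 1/x
  lim(x→∞) f'(x)/g'(x) = lim(x→∞) (2·x)/(1/x)
  = ∞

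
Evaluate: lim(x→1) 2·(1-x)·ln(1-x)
This is a 0·∞ indeterminate form.

Rewrite 0·∞ as a quotient (0/0 or ∞/∞ form), then apply L'Hôpital's rule:
  lim(x→1) 2·(1-x)·ln(1-x) = 0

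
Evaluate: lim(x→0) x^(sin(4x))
This is an exponential indeterminate form.

For exponential indeterminate forms, take the natural log:
  Let L = lim(x→0) x^(sin(4x))
  Then ln(L) = lim(x→0) [exponent × ln(base)]
  Evaluate using L'Hôpital or standard limits, then exponentiate.
  L = 1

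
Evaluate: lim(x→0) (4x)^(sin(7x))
This is an exponential indeterminate form.

For exponential indeterminate forms, take the natural log:
  Let L = lim(x→0) (4x)^(sin(7x))
  Then ln(L) = lim(x→0) [exponent × ln(base)]
  Evaluate using L'Hôpital or standard limits, then exponentiate.
  L = 1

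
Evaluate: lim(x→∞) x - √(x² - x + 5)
This is an ∞-∞ indeterminate form.

Combine fractions or rationalize to convert ∞-∞ to 0/0 form:
  lim(x→∞) x - √(x² - x + 5) = 1/2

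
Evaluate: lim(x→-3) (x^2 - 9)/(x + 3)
This is a standard limit.

Factor or rationalize the expression:
  lim(x→-3) (x^2 - 9)/(x + 3) = -6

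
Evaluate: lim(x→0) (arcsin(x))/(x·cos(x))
This is a 0/0 indeterminate form.

Apply L'Hôpital's rule: differentiate numerator and denominator separately.
  f(x) = asin(x)   ⇒   f'(x) = 1/sqrt(1 - x^2)
  g(x) = x·cos(x)   ⇒   g'(x) = -x·sin(x) + cos(x)
  lim(x→0) f'(x)/g'(x) = lim(x→0) (1/sqrt(1 - x^2))/(-x·sin(x) + cos(x))
  = 1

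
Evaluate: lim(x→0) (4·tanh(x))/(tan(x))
This is a 0/0 indeterminate form.

Apply L'Hôpital's rule: differentiate numerator and denominator separately.
  f(x) = 4·tanh(x)   ⇒   f'(x) = 4 - 4·tanh(x)^2
  g(x) = tan(x)   ⇒   g'(x) = tan(x)^2 + 1
  lim(x→0) f'(x)/g'(x) = lim(x→0) (4 - 4·tanh(x)^2)/(tan(x)^2 + 1)
  = 4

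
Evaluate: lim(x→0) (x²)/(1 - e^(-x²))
This is a 0/0 indeterminate form.

Apply L'Hôpital's rule: differentiate numerator and denominator separately.
  f(x) = x^2   ⇒   f'(x) = 2·x
  g(x) = 1 - e^(-x^2)   ⇒   g'(x) = 2·x·e^(-x^2)
  lim(x→0) f'(x)/g'(x) = lim(x→0) (2·x)/(2·x·e^(-x^2))
  = 1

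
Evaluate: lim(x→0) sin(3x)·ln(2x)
This is a 0·∞ indeterminate form.

Rewrite 0·∞ as a quotient (0/0 or ∞/∞ form), then apply L'Hôpital's rule:
  lim(x→0) sin(3x)·ln(2x) = 0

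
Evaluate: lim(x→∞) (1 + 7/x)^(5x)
This is an exponential indeterminate form.

For exponential indeterminate forms, take the natural log:
  Let L = lim(x→∞) (1 + 7/x)^(5x)
  Then ln(L) = lim(x→∞) [exponent × ln(base)]
  Evaluate using L'Hôpital or standard limits, then exponentiate.
  L = e^(35)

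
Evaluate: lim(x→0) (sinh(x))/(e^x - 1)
This is a 0/0 indeterminate form.

Apply L'Hôpital's rule: differentiate numerator and denominator separately.
  f(x) = sinh(x)   ⇒   f'(x) = cosh(x)
  g(x) = e^(x) - 1   ⇒   g'(x) = e^(x)
  lim(x→0) f'(x)/g'(x) = lim(x→0) (cosh(x))/(e^(x))
  = 1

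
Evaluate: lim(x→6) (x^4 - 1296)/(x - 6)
This is a standard limit.

Factor or rationalize the expression:
  lim(x→6) (x^4 - 1296)/(x - 6) = 864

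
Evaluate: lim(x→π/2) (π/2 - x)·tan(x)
This is a 0·∞ indeterminate form.

Rewrite 0·∞ as a quotient (0/0 or ∞/∞ form), then apply L'Hôpital's rule:
  lim(x→π/2) (π/2 - x)·tan(x) = 1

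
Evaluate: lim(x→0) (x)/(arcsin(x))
This is a 0/0 indeterminate form.

Apply L'Hôpital's rule: differentiate numerator and denominator separately.
  f(x) = x   ⇒   f'(x) = 1
  g(x) = asin(x)   ⇒   g'(x) = 1/sqrt(1 - x^2)
  lim(x→0) f'(x)/g'(x) = lim(x→0) (1)/(1/sqrt(1 - x^2))
  = 1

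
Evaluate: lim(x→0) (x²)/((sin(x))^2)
This is a 0/0 indeterminate form.

Apply L'Hôpital's rule: differentiate numerator and denominator separately.
  f(x) = x^2   ⇒   f'(x) = 2·x
  g(x) = sin(x)^2   ⇒   g'(x) = 2·sin(x)·cos(x)
  lim(x→0) f'(x)/g'(x) = lim(x→0) (2·x)/(2·sin(x)·cos(x))
  = 1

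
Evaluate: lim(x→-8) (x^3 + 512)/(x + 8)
This is a standard limit.

Factor or rationalize the expression:
  lim(x→-8) (x^3 + 512)/(x + 8) = 192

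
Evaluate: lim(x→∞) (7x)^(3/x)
This is an exponential indeterminate form.

For exponential indeterminate forms, take the natural log:
  Let L = lim(x→∞) (7x)^(3/x)
  Then ln(L) = lim(x→∞) [exponent × ln(base)]
  Evaluate using L'Hôpital or standard limits, then exponentiate.
  L = 1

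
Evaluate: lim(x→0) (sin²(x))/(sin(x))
This is a 0/0 indeterminate form.

Apply L'Hôpital's rule: differentiate numerator and denominator separately.
  f(x) = sin(x)^2   ⇒   f'(x) = 2·sin(x)·cos(x)
  g(x) = sin(x)   ⇒   g'(x) = cos(x)
  lim(x→0) f'(x)/g'(x) = lim(x→0) (2·sin(x)·cos(x))/(cos(x))
  = 0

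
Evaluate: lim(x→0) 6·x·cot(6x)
This is a 0·∞ indeterminate form.

Rewrite 0·∞ as a quotient (0/0 or ∞/∞ form), then apply L'Hôpital's rule:
  lim(x→0) 6·x·cot(6x) = 1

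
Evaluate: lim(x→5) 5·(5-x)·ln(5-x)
This is a 0·∞ indeterminate form.

Rewrite 0·∞ as a quotient (0/0 or ∞/∞ form), then apply L'Hôpital's rule:
  lim(x→5) 5·(5-x)·ln(5-x) = 0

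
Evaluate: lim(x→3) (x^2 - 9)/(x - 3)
This is a standard limit.

Factor or rationalize the expression:
  lim(x→3) (x^2 - 9)/(x - 3) = 6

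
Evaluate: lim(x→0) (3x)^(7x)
This is an exponential indeterminate form.

For exponential indeterminate forms, take the natural log:
  Let L = lim(x→0) (3x)^(7x)
  Then ln(L) = lim(x→0) [exponent × ln(base)]
  Evaluate using L'Hôpital or standard limits, then exponentiate.
  L = 1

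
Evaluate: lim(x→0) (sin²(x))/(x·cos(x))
This is a 0/0 indeterminate form.

Apply L'Hôpital's rule: differentiate numerator and denominator separately.
  f(x) = sin(x)^2   ⇒   f'(x) = 2·sin(x)·cos(x)
  g(x) = x·cos(x)   ⇒   g'(x) = -x·sin(x) + cos(x)
  lim(x→0) f'(x)/g'(x) = lim(x→0) (2·sin(x)·cos(x))/(-x·sin(x) + cos(x))
  = 0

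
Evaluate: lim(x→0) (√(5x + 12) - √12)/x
This is a standard limit.

Factor or rationalize the expression:
  lim(x→0) (√(5x + 12) - √12)/x = 5·sqrt(3)/12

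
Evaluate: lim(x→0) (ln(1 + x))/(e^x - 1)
This is a 0/0 indeterminate form.

Apply L'Hôpital's rule: differentiate numerator and denominator separately.
  f(x) = ln(x + 1)   ⇒   f'(x) = 1/(x + 1)
  g(x) = e^(x) - 1   ⇒   g'(x) = e^(x)
  lim(x→0) f'(x)/g'(x) = lim(x→0) (1/(x + 1))/(e^(x))
  = 1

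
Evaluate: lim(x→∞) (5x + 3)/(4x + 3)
This is an ∞/∞ indeterminate form.

Apply L'Hôpital's rule: differentiate numerator and denominator separately.
  f(x) = 5·x + 3   ⇒   f'(x) = 5
  g(x) = 4·x + 3   ⇒   g'(x) = 4
  lim(x→∞) f'(x)/g'(x) = lim(x→∞) (5)/(4)
  = 5/4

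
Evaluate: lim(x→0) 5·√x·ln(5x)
This is a 0·∞ indeterminate form.

Rewrite 0·∞ as a quotient (0/0 or ∞/∞ form), then apply L'Hôpital's rule:
  lim(x→0) 5·√x·ln(5x) = 0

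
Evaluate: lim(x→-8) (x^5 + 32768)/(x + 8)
This is a standard limit.

Factor or rationalize the expression:
  lim(x→-8) (x^5 + 32768)/(x + 8) = 20480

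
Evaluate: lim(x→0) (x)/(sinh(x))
This is a 0/0 indeterminate form.

Apply L'Hôpital's rule: differentiate numerator and denominator separately.
  f(x) = x   ⇒   f'(x) = 1
  g(x) = sinh(x)   ⇒   g'(x) = cosh(x)
  lim(x→0) f'(x)/g'(x) = lim(x→0) (1)/(cosh(x))
  = 1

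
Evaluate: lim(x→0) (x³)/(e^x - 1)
This is a 0/0 indeterminate form.

Apply L'Hôpital's rule: differentiate numerator and denominator separately.
  f(x) = x^3   ⇒   f'(x) = 3·x^2
  g(x) = e^(x) - 1   ⇒   g'(x) = e^(x)
  lim(x→0) f'(x)/g'(x) = lim(x→0) (3·x^2)/(e^(x))
  = 0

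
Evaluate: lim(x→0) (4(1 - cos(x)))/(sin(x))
This is a 0/0 indeterminate form.

Apply L'Hôpital's rule: differentiate numerator and denominator separately.
  f(x) = 4 - 4·cos(x)   ⇒   f'(x) = 4·sin(x)
  g(x) = sin(x)   ⇒   g'(x) = cos(x)
  lim(x→0) f'(x)/g'(x) = lim(x→0) (4·sin(x))/(cos(x))
  = 0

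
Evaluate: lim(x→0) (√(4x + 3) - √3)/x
This is a standard limit.

Factor or rationalize the expression:
  lim(x→0) (√(4x + 3) - √3)/x = 2·sqrt(3)/3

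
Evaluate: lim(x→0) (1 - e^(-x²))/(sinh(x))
This is a 0/0 indeterminate form.

Apply L'Hôpital's rule: differentiate numerator and denominator separately.
  f(x) = 1 - e^(-x^2)   ⇒   f'(x) = 2·x·e^(-x^2)
  g(x) = sinh(x)   ⇒   g'(x) = cosh(x)
  lim(x→0) f'(x)/g'(x) = lim(x→0) (2·x·e^(-x^2))/(cosh(x))
  = 0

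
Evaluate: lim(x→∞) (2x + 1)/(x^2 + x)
This is an ∞/∞ indeterminate form.

Apply L'Hôpital's rule: differentiate numerator and denominator separately.
  f(x) = 2·x + 1   ⇒   f'(x) = 2
  g(x) = x^2 + x   ⇒   g'(x) = 2·x + 1
  lim(x→∞) f'(x)/g'(x) = lim(x→∞) (2)/(2·x + 1)
  = 0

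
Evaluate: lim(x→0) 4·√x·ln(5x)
This is a 0·∞ indeterminate form.

Rewrite 0·∞ as a quotient (0/0 or ∞/∞ form), then apply L'Hôpital's rule:
  lim(x→0) 4·√x·ln(5x) = 0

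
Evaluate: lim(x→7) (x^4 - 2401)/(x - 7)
This is a standard limit.

Factor or rationalize the expression:
  lim(x→7) (x^4 - 2401)/(x - 7) = 1372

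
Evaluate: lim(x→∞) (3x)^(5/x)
This is an exponential indeterminate form.

For exponential indeterminate forms, take the natural log:
  Let L = lim(x→∞) (3x)^(5/x)
  Then ln(L) = lim(x→∞) [exponent × ln(base)]
  Evaluate using L'Hôpital or standard limits, then exponentiate.
  L = 1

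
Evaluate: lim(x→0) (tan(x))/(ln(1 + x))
This is a 0/0 indeterminate form.

Apply L'Hôpital's rule: differentiate numerator and denominator separately.
  f(x) = tan(x)   ⇒   f'(x) = tan(x)^2 + 1
  g(x) = ln(x + 1)   ⇒   g'(x) = 1/(x + 1)
  lim(x→0) f'(x)/g'(x) = lim(x→0) (tan(x)^2 + 1)/(1/(x + 1))
  = 1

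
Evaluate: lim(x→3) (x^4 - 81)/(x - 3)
This is a standard limit.

Factor or rationalize the expression:
  lim(x→3) (x^4 - 81)/(x - 3) = 108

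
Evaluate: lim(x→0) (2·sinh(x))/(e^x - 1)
This is a 0/0 indeterminate form.

Apply L'Hôpital's rule: differentiate numerator and denominator separately.
  f(x) = 2·sinh(x)   ⇒   f'(x) = 2·cosh(x)
  g(x) = e^(x) - 1   ⇒   g'(x) = e^(x)
  lim(x→0) f'(x)/g'(x) = lim(x→0) (2·cosh(x))/(e^(x))
  = 2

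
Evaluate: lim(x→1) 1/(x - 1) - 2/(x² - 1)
This is an ∞-∞ indeterminate form.

Combine fractions or rationalize to convert ∞-∞ to 0/0 form:
  lim(x→1) 1/(x - 1) - 2/(x² - 1) = 1/2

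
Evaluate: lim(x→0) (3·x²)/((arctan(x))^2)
This is a 0/0 indeterminate form.

Apply L'Hôpital's rule: differentiate numerator and denominator separately.
  f(x) = 3·x^2   ⇒   f'(x) = 6·x
  g(x) = atan(x)^2   ⇒   g'(x) = 2·atan(x)/(x^2 + 1)
  lim(x→0) f'(x)/g'(x) = lim(x→0) (6·x)/(2·atan(x)/(x^2 + 1))
  = 3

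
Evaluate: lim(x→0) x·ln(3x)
This is a 0·∞ indeterminate form.

Rewrite 0·∞ as a quotient (0/0 or ∞/∞ form), then apply L'Hôpital's rule:
  lim(x→0) x·ln(3x) = 0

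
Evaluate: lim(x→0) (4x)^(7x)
This is an exponential indeterminate form.

For exponential indeterminate forms, take the natural log:
  Let L = lim(x→0) (4x)^(7x)
  Then ln(L) = lim(x→0) [exponent × ln(base)]
  Evaluate using L'Hôpital or standard limits, then exponentiate.
  L = 1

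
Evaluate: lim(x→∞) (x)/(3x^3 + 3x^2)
This is an ∞/∞ indeterminate form.

Apply L'Hôpital's rule: differentiate numerator and denominator separately.
  f(x) = x   ⇒   f'(x) = 1
  g(x) = 3·x^3 + 3·x^2   ⇒   g'(x) = 9·x^2 + 6·x
  lim(x→∞) f'(x)/g'(x) = lim(x→∞) (1)/(9·x^2 + 6·x)
  = 0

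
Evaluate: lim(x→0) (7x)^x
This is an exponential indeterminate form.

For exponential indeterminate forms, take the natural log:
  Let L = lim(x→0) (7x)^x
  Then ln(L) = lim(x→0) [exponent × ln(base)]
  Evaluate using L'Hôpital or standard limits, then exponentiate.
  L = 1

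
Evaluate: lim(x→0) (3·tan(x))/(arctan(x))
This is a 0/0 indeterminate form.

Apply L'Hôpital's rule: differentiate numerator and denominator separately.
  f(x) = 3·tan(x)   ⇒   f'(x) = 3·tan(x)^2 + 3
  g(x) = atan(x)   ⇒   g'(x) = 1/(x^2 + 1)
  lim(x→0) f'(x)/g'(x) = lim(x→0) (3·tan(x)^2 + 3)/(1/(x^2 + 1))
  = 3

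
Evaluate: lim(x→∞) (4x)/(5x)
This is an ∞/∞ indeterminate form.

Apply L'Hôpital's rule: differentiate numerator and denominator separately.
  f(x) = 4·x   ⇒   f'(x) = 4
  g(x) = 5·x   ⇒   g'(x) = 5
  lim(x→∞) f'(x)/g'(x) = lim(x→∞) (4)/(5)
  = 4/5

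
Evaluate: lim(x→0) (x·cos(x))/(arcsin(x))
This is a 0/0 indeterminate form.

Apply L'Hôpital's rule: differentiate numerator and denominator separately.
  f(x) = x·cos(x)   ⇒   f'(x) = -x·sin(x) + cos(x)
  g(x) = asin(x)   ⇒   g'(x) = 1/sqrt(1 - x^2)
  lim(x→0) f'(x)/g'(x) = lim(x→0) (-x·sin(x) + cos(x))/(1/sqrt(1 - x^2))
  = 1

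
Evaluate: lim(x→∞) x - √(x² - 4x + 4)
This is an ∞-∞ indeterminate form.

Combine fractions or rationalize to convert ∞-∞ to 0/0 form:
  lim(x→∞) x - √(x² - 4x + 4) = 2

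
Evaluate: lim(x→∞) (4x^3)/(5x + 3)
This is an ∞/∞ indeterminate form.

Apply L'Hôpital's rule: differentiate numerator and denominator separately.
  f(x) = 4·x^3   ⇒   f'(x) = 12·x^2
  g(x) = 5·x + 3   ⇒   g'(x) = 5
  lim(x→∞) f'(x)/g'(x) = lim(x→∞) (12·x^2)/(5)
  = ∞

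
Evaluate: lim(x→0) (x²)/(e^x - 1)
This is a 0/0 indeterminate form.

Apply L'Hôpital's rule: differentiate numerator and denominator separately.
  f(x) = x^2   ⇒   f'(x) = 2·x
  g(x) = e^(x) - 1   ⇒   g'(x) = e^(x)
  lim(x→0) f'(x)/g'(x) = lim(x→0) (2·x)/(e^(x))
  = 0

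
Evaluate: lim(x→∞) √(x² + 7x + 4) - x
This is an ∞-∞ indeterminate form.

Combine fractions or rationalize to convert ∞-∞ to 0/0 form:
  lim(x→∞) √(x² + 7x + 4) - x = 7/2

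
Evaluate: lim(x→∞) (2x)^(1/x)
This is an exponential indeterminate form.

For exponential indeterminate forms, take the natural log:
  Let L = lim(x→∞) (2x)^(1/x)
  Then ln(L) = lim(x→∞) [exponent × ln(base)]
  Evaluate using L'Hôpital or standard limits, then exponentiate.
  L = 1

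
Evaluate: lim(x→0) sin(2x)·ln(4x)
This is a 0·∞ indeterminate form.

Rewrite 0·∞ as a quotient (0/0 or ∞/∞ form), then apply L'Hôpital's rule:
  lim(x→0) sin(2x)·ln(4x) = 0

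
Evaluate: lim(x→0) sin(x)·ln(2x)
This is a 0·∞ indeterminate form.

Rewrite 0·∞ as a quotient (0/0 or ∞/∞ form), then apply L'Hôpital's rule:
  lim(x→0) sin(x)·ln(2x) = 0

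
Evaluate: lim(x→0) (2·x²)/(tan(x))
This is a 0/0 indeterminate form.

Apply L'Hôpital's rule: differentiate numerator and denominator separately.
  f(x) = 2·x^2   ⇒   f'(x) = 4·x
  g(x) = tan(x)   ⇒   g'(x) = tan(x)^2 + 1
  lim(x→0) f'(x)/g'(x) = lim(x→0) (4·x)/(tan(x)^2 + 1)
  = 0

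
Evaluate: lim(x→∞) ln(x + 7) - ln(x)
This is an ∞-∞ indeterminate form.

Combine fractions or rationalize to convert ∞-∞ to 0/0 form:
  lim(x→∞) ln(x + 7) - ln(x) = 0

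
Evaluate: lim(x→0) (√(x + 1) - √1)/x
This is a standard limit.

Factor or rationalize the expression:
  lim(x→0) (√(x + 1) - √1)/x = 1/2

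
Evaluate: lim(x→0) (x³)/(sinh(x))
This is a 0/0 indeterminate form.

Apply L'Hôpital's rule: differentiate numerator and denominator separately.
  f(x) = x^3   ⇒   f'(x) = 3·x^2
  g(x) = sinh(x)   ⇒   g'(x) = cosh(x)
  lim(x→0) f'(x)/g'(x) = lim(x→0) (3·x^2)/(cosh(x))
  = 0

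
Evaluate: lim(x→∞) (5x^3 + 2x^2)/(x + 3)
This is an ∞/∞ indeterminate form.

Apply L'Hôpital's rule: differentiate numerator and denominator separately.
  f(x) = 5·x^3 + 2·x^2   ⇒   f'(x) = 15·x^2 + 4·x
  g(x) = x + 3   ⇒   g'(x) = 1
  lim(x→∞) f'(x)/g'(x) = lim(x→∞) (15·x^2 + 4·x)/(1)
  = ∞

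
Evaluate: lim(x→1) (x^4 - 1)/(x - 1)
This is a standard limit.

Factor or rationalize the expression:
  lim(x→1) (x^4 - 1)/(x - 1) = 4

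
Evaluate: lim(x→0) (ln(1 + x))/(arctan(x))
This is a 0/0 indeterminate form.

Apply L'Hôpital's rule: differentiate numerator and denominator separately.
  f(x) = ln(x + 1)   ⇒   f'(x) = 1/(x + 1)
  g(x) = atan(x)   ⇒   g'(x) = 1/(x^2 + 1)
  lim(x→0) f'(x)/g'(x) = lim(x→0) (1/(x + 1))/(1/(x^2 + 1))
  = 1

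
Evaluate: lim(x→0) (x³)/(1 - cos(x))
This is a 0/0 indeterminate form.

Apply L'Hôpital's rule: differentiate numerator and denominator separately.
  f(x) = x^3   ⇒   f'(x) = 3·x^2
  g(x) = 1 - cos(x)   ⇒   g'(x) = sin(x)
  lim(x→0) f'(x)/g'(x) = lim(x→0) (3·x^2)/(sin(x))
  = 0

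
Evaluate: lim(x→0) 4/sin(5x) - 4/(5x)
This is an ∞-∞ indeterminate form.

Combine fractions or rationalize to convert ∞-∞ to 0/0 form:
  lim(x→0) 4/sin(5x) - 4/(5x) = 0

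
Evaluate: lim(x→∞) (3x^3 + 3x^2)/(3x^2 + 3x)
This is an ∞/∞ indeterminate form.

Apply L'Hôpital's rule: differentiate numerator and denominator separately.
  f(x) = 3·x^3 + 3·x^2   ⇒   f'(x) = 9·x^2 + 6·x
  g(x) = 3·x^2 + 3·x   ⇒   g'(x) = 6·x + 3
  lim(x→∞) f'(x)/g'(x) = lim(x→∞) (9·x^2 + 6·x)/(6·x + 3)
  = ∞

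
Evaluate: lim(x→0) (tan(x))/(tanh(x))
This is a 0/0 indeterminate form.

Apply L'Hôpital's rule: differentiate numerator and denominator separately.
  f(x) = tan(x)   ⇒   f'(x) = tan(x)^2 + 1
  g(x) = tanh(x)   ⇒   g'(x) = 1 - tanh(x)^2
  lim(x→0) f'(x)/g'(x) = lim(x→0) (tan(x)^2 + 1)/(1 - tanh(x)^2)
  = 1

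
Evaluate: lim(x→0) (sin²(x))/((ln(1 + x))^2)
This is a 0/0 indeterminate form.

Apply L'Hôpital's rule: differentiate numerator and denominator separately.
  f(x) = sin(x)^2   ⇒   f'(x) = 2·sin(x)·cos(x)
  g(x) = ln(x + 1)^2   ⇒   g'(x) = 2·ln(x + 1)/(x + 1)
  lim(x→0) f'(x)/g'(x) = lim(x→0) (2·sin(x)·cos(x))/(2·ln(x + 1)/(x + 1))
  = 1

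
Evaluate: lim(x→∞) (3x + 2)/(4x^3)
This is an ∞/∞ indeterminate form.

Apply L'Hôpital's rule: differentiate numerator and denominator separately.
  f(x) = 3·x + 2   ⇒   f'(x) = 3
  g(x) = 4·x^3   ⇒   g'(x) = 12·x^2
  lim(x→∞) f'(x)/g'(x) = lim(x→∞) (3)/(12·x^2)
  = 0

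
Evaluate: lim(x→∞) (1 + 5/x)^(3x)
This is an exponential indeterminate form.

For exponential indeterminate forms, take the natural log:
  Let L = lim(x→∞) (1 + 5/x)^(3x)
  Then ln(L) = lim(x→∞) [exponent × ln(base)]
  Evaluate using L'Hôpital or standard limits, then exponentiate.
  L = e^(15)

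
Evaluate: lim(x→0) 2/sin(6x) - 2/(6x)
This is an ∞-∞ indeterminate form.

Combine fractions or rationalize to convert ∞-∞ to 0/0 form:
  lim(x→0) 2/sin(6x) - 2/(6x) = 0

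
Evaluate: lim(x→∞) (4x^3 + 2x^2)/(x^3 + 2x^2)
This is an ∞/∞ indeterminate form.

Apply L'Hôpital's rule: differentiate numerator and denominator separately.
  f(x) = 4·x^3 + 2·x^2   ⇒   f'(x) = 12·x^2 + 4·x
  g(x) = x^3 + 2·x^2   ⇒   g'(x) = 3·x^2 + 4·x
  lim(x→∞) f'(x)/g'(x) = lim(x→∞) (12·x^2 + 4·x)/(3·x^2 + 4·x)
  = 4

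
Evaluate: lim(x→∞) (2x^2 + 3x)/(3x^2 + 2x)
This is an ∞/∞ indeterminate form.

Apply L'Hôpital's rule: differentiate numerator and denominator separately.
  f(x) = 2·x^2 + 3·x   ⇒   f'(x) = 4·x + 3
  g(x) = 3·x^2 + 2·x   ⇒   g'(x) = 6·x + 2
  lim(x→∞) f'(x)/g'(x) = lim(x→∞) (4·x + 3)/(6·x + 2)
  = 2/3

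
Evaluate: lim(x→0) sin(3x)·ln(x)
This is a 0·∞ indeterminate form.

Rewrite 0·∞ as a quotient (0/0 or ∞/∞ form), then apply L'Hôpital's rule:
  lim(x→0) sin(3x)·ln(x) = 0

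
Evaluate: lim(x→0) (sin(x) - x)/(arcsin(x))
This is a 0/0 indeterminate form.

Apply L'Hôpital's rule: differentiate numerator and denominator separately.
  f(x) = -x + sin(x)   ⇒   f'(x) = cos(x) - 1
  g(x) = asin(x)   ⇒   g'(x) = 1/sqrt(1 - x^2)
  lim(x→0) f'(x)/g'(x) = lim(x→0) (cos(x) - 1)/(1/sqrt(1 - x^2))
  = 0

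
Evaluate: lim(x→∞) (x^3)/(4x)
This is an ∞/∞ indeterminate form.

Apply L'Hôpital's rule: differentiate numerator and denominator separately.
  f(x) = x^3   ⇒   f'(x) = 3·x^2
  g(x) = 4·x   ⇒   g'(x) = 4
  lim(x→∞) f'(x)/g'(x) = lim(x→∞) (3·x^2)/(4)
  = ∞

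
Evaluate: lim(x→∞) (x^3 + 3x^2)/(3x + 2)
This is an ∞/∞ indeterminate form.

Apply L'Hôpital's rule: differentiate numerator and denominator separately.
  f(x) = x^3 + 3·x^2   ⇒   f'(x) = 3·x^2 + 6·x
  g(x) = 3·x + 2   ⇒   g'(x) = 3
  lim(x→∞) f'(x)/g'(x) = lim(x→∞) (3·x^2 + 6·x)/(3)
  = ∞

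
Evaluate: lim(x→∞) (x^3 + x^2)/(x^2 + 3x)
This is an ∞/∞ indeterminate form.

Apply L'Hôpital's rule: differentiate numerator and denominator separately.
  f(x) = x^3 + x^2   ⇒   f'(x) = 3·x^2 + 2·x
  g(x) = x^2 + 3·x   ⇒   g'(x) = 2·x + 3
  lim(x→∞) f'(x)/g'(x) = lim(x→∞) (3·x^2 + 2·x)/(2·x + 3)
  = ∞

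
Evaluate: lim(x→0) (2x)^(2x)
This is an exponential indeterminate form.

For exponential indeterminate forms, take the natural log:
  Let L = lim(x→0) (2x)^(2x)
  Then ln(L) = lim(x→0) [exponent × ln(base)]
  Evaluate using L'Hôpital or standard limits, then exponentiate.
  L = 1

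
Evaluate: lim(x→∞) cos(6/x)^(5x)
This is an exponential indeterminate form.

For exponential indeterminate forms, take the natural log:
  Let L = lim(x→∞) cos(6/x)^(5x)
  Then ln(L) = lim(x→∞) [exponent × ln(base)]
  Evaluate using L'Hôpital or standard limits, then exponentiate.
  L = 1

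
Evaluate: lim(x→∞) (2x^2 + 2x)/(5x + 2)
This is an ∞/∞ indeterminate form.

Apply L'Hôpital's rule: differentiate numerator and denominator separately.
  f(x) = 2·x^2 + 2·x   ⇒   f'(x) = 4·x + 2
  g(x) = 5·x + 2   ⇒   g'(x) = 5
  lim(x→∞) f'(x)/g'(x) = lim(x→∞) (4·x + 2)/(5)
  = ∞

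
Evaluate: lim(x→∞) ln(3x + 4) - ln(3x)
This is an ∞-∞ indeterminate form.

Combine fractions or rationalize to convert ∞-∞ to 0/0 form:
  lim(x→∞) ln(3x + 4) - ln(3x) = 0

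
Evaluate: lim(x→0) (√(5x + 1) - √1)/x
This is a standard limit.

Factor or rationalize the expression:
  lim(x→0) (√(5x + 1) - √1)/x = 5/2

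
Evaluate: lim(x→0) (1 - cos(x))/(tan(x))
This is a 0/0 indeterminate form.

Apply L'Hôpital's rule: differentiate numerator and denominator separately.
  f(x) = 1 - cos(x)   ⇒   f'(x) = sin(x)
  g(x) = tan(x)   ⇒   g'(x) = tan(x)^2 + 1
  lim(x→0) f'(x)/g'(x) = lim(x→0) (sin(x))/(tan(x)^2 + 1)
  = 0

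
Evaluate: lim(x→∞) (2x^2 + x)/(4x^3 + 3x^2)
This is an ∞/∞ indeterminate form.

Apply L'Hôpital's rule: differentiate numerator and denominator separately.
  f(x) = 2·x^2 + x   ⇒   f'(x) = 4·x + 1
  g(x) = 4·x^3 + 3·x^2   ⇒   g'(x) = 12·x^2 + 6·x
  lim(x→∞) f'(x)/g'(x) = lim(x→∞) (4·x + 1)/(12·x^2 + 6·x)
  = 0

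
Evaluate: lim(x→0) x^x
This is an exponential indeterminate form.

For exponential indeterminate forms, take the natural log:
  Let L = lim(x→0) x^x
  Then ln(L) = lim(x→0) [exponent × ln(base)]
  Evaluate using L'Hôpital or standard limits, then exponentiate.
  L = 1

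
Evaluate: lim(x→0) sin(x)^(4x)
This is an exponential indeterminate form.

For exponential indeterminate forms, take the natural log:
  Let L = lim(x→0) sin(x)^(4x)
  Then ln(L) = lim(x→0) [exponent × ln(base)]
  Evaluate using L'Hôpital or standard limits, then exponentiate.
  L = 1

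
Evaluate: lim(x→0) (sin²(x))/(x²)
This is a 0/0 indeterminate form.

Apply L'Hôpital's rule: differentiate numerator and denominator separately.
  f(x) = sin(x)^2   ⇒   f'(x) = 2·sin(x)·cos(x)
  g(x) = x^2   ⇒   g'(x) = 2·x
  lim(x→0) f'(x)/g'(x) = lim(x→0) (2·sin(x)·cos(x))/(2·x)
  = 1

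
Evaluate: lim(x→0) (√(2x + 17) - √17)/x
This is a standard limit.

Factor or rationalize the expression:
  lim(x→0) (√(2x + 17) - √17)/x = sqrt(17)/17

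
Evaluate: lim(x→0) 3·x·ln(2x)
This is a 0·∞ indeterminate form.

Rewrite 0·∞ as a quotient (0/0 or ∞/∞ form), then apply L'Hôpital's rule:
  lim(x→0) 3·x·ln(2x) = 0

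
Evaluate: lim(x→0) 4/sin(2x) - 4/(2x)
This is an ∞-∞ indeterminate form.

Combine fractions or rationalize to convert ∞-∞ to 0/0 form:
  lim(x→0) 4/sin(2x) - 4/(2x) = 0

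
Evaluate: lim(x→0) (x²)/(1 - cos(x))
This is a 0/0 indeterminate form.

Apply L'Hôpital's rule: differentiate numerator and denominator separately.
  f(x) = x^2   ⇒   f'(x) = 2·x
  g(x) = 1 - cos(x)   ⇒   g'(x) = sin(x)
  lim(x→0) f'(x)/g'(x) = lim(x→0) (2·x)/(sin(x))
  = 2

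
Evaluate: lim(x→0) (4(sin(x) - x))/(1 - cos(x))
This is a 0/0 indeterminate form.

Apply L'Hôpital's rule: differentiate numerator and denominator separately.
  f(x) = -4·x + 4·sin(x)   ⇒   f'(x) = 4·cos(x) - 4
  g(x) = 1 - cos(x)   ⇒   g'(x) = sin(x)
  lim(x→0) f'(x)/g'(x) = lim(x→0) (4·cos(x) - 4)/(sin(x))
  = 0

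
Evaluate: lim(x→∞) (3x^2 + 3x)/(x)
This is an ∞/∞ indeterminate form.

Apply L'Hôpital's rule: differentiate numerator and denominator separately.
  f(x) = 3·x^2 + 3·x   ⇒   f'(x) = 6·x + 3
  g(x) = x   ⇒   g'(x) = 1
  lim(x→∞) f'(x)/g'(x) = lim(x→∞) (6·x + 3)/(1)
  = ∞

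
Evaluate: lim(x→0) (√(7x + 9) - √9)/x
This is a standard limit.

Factor or rationalize the expression:
  lim(x→0) (√(7x + 9) - √9)/x = 7/6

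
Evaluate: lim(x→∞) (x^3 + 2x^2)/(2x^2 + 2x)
This is an ∞/∞ indeterminate form.

Apply L'Hôpital's rule: differentiate numerator and denominator separately.
  f(x) = x^3 + 2·x^2   ⇒   f'(x) = 3·x^2 + 4·x
  g(x) = 2·x^2 + 2·x   ⇒   g'(x) = 4·x + 2
  lim(x→∞) f'(x)/g'(x) = lim(x→∞) (3·x^2 + 4·x)/(4·x + 2)
  = ∞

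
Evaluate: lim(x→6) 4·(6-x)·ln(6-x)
This is a 0·∞ indeterminate form.

Rewrite 0·∞ as a quotient (0/0 or ∞/∞ form), then apply L'Hôpital's rule:
  lim(x→6) 4·(6-x)·ln(6-x) = 0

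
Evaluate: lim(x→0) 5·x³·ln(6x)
This is a 0·∞ indeterminate form.

Rewrite 0·∞ as a quotient (0/0 or ∞/∞ form), then apply L'Hôpital's rule:
  lim(x→0) 5·x³·ln(6x) = 0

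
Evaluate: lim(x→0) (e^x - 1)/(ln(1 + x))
This is a 0/0 indeterminate form.

Apply L'Hôpital's rule: differentiate numerator and denominator separately.
  f(x) = e^(x) - 1   ⇒   f'(x) = e^(x)
  g(x) = ln(x + 1)   ⇒   g'(x) = 1/(x + 1)
  lim(x→0) f'(x)/g'(x) = lim(x→0) (e^(x))/(1/(x + 1))
  = 1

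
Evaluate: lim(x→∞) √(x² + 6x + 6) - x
This is an ∞-∞ indeterminate form.

Combine fractions or rationalize to convert ∞-∞ to 0/0 form:
  lim(x→∞) √(x² + 6x + 6) - x = 3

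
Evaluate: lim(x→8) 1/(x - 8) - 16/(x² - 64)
This is an ∞-∞ indeterminate form.

Combine fractions or rationalize to convert ∞-∞ to 0/0 form:
  lim(x→8) 1/(x - 8) - 16/(x² - 64) = 1/16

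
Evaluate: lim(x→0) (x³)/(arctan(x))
This is a 0/0 indeterminate form.

Apply L'Hôpital's rule: differentiate numerator and denominator separately.
  f(x) = x^3   ⇒   f'(x) = 3·x^2
  g(x) = atan(x)   ⇒   g'(x) = 1/(x^2 + 1)
  lim(x→0) f'(x)/g'(x) = lim(x→0) (3·x^2)/(1/(x^2 + 1))
  = 0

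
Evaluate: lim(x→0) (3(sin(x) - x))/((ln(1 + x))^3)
This is a 0/0 indeterminate form.

Apply L'Hôpital's rule: differentiate numerator and denominator separately.
  f(x) = -3·x + 3·sin(x)   ⇒   f'(x) = 3·cos(x) - 3
  g(x) = ln(x + 1)^3   ⇒   g'(x) = 3·ln(x + 1)^2/(x + 1)
  lim(x→0) f'(x)/g'(x) = lim(x→0) (3·cos(x) - 3)/(3·ln(x + 1)^2/(x + 1))
  = -1/2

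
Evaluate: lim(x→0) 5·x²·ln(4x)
This is a 0·∞ indeterminate form.

Rewrite 0·∞ as a quotient (0/0 or ∞/∞ form), then apply L'Hôpital's rule:
  lim(x→0) 5·x²·ln(4x) = 0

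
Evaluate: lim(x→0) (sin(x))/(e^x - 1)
This is a 0/0 indeterminate form.

Apply L'Hôpital's rule: differentiate numerator and denominator separately.
  f(x) = sin(x)   ⇒   f'(x) = cos(x)
  g(x) = e^(x) - 1   ⇒   g'(x) = e^(x)
  lim(x→0) f'(x)/g'(x) = lim(x→0) (cos(x))/(e^(x))
  = 1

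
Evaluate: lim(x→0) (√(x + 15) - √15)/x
This is a standard limit.

Factor or rationalize the expression:
  lim(x→0) (√(x + 15) - √15)/x = sqrt(15)/30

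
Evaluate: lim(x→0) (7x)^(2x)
This is an exponential indeterminate form.

For exponential indeterminate forms, take the natural log:
  Let L = lim(x→0) (7x)^(2x)
  Then ln(L) = lim(x→0) [exponent × ln(base)]
  Evaluate using L'Hôpital or standard limits, then exponentiate.
  L = 1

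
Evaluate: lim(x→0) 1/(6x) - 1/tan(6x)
This is an ∞-∞ indeterminate form.

Combine fractions or rationalize to convert ∞-∞ to 0/0 form:
  lim(x→0) 1/(6x) - 1/tan(6x) = 0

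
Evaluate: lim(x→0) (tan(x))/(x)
This is a 0/0 indeterminate form.

Apply L'Hôpital's rule: differentiate numerator and denominator separately.
  f(x) = tan(x)   ⇒   f'(x) = tan(x)^2 + 1
  g(x) = x   ⇒   g'(x) = 1
  lim(x→0) f'(x)/g'(x) = lim(x→0) (tan(x)^2 + 1)/(1)
  = 1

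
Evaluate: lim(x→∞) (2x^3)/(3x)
This is an ∞/∞ indeterminate form.

Apply L'Hôpital's rule: differentiate numerator and denominator separately.
  f(x) = 2·x^3   ⇒   f'(x) = 6·x^2
  g(x) = 3·x   ⇒   g'(x) = 3
  lim(x→∞) f'(x)/g'(x) = lim(x→∞) (6·x^2)/(3)
  = ∞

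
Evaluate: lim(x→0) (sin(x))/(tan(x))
This is a 0/0 indeterminate form.

Apply L'Hôpital's rule: differentiate numerator and denominator separately.
  f(x) = sin(x)   ⇒   f'(x) = cos(x)
  g(x) = tan(x)   ⇒   g'(x) = tan(x)^2 + 1
  lim(x→0) f'(x)/g'(x) = lim(x→0) (cos(x))/(tan(x)^2 + 1)
  = 1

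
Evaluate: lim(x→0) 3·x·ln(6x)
This is a 0·∞ indeterminate form.

Rewrite 0·∞ as a quotient (0/0 or ∞/∞ form), then apply L'Hôpital's rule:
  lim(x→0) 3·x·ln(6x) = 0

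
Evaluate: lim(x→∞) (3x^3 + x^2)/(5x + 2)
This is an ∞/∞ indeterminate form.

Apply L'Hôpital's rule: differentiate numerator and denominator separately.
  f(x) = 3·x^3 + x^2   ⇒   f'(x) = 9·x^2 + 2·x
  g(x) = 5·x + 2   ⇒   g'(x) = 5
  lim(x→∞) f'(x)/g'(x) = lim(x→∞) (9·x^2 + 2·x)/(5)
  = ∞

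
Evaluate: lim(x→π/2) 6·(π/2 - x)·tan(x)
This is a 0·∞ indeterminate form.

Rewrite 0·∞ as a quotient (0/0 or ∞/∞ form), then apply L'Hôpital's rule:
  lim(x→π/2) 6·(π/2 - x)·tan(x) = 6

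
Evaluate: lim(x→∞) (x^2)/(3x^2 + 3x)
This is an ∞/∞ indeterminate form.

Apply L'Hôpital's rule: differentiate numerator and denominator separately.
  f(x) = x^2   ⇒   f'(x) = 2·x
  g(x) = 3·x^2 + 3·x   ⇒   g'(x) = 6·x + 3
  lim(x→∞) f'(x)/g'(x) = lim(x→∞) (2·x)/(6·x + 3)
  = 1/3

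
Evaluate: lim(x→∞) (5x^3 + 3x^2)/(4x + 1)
This is an ∞/∞ indeterminate form.

Apply L'Hôpital's rule: differentiate numerator and denominator separately.
  f(x) = 5·x^3 + 3·x^2   ⇒   f'(x) = 15·x^2 + 6·x
  g(x) = 4·x + 1   ⇒   g'(x) = 4
  lim(x→∞) f'(x)/g'(x) = lim(x→∞) (15·x^2 + 6·x)/(4)
  = ∞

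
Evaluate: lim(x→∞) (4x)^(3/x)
This is an exponential indeterminate form.

For exponential indeterminate forms, take the natural log:
  Let L = lim(x→∞) (4x)^(3/x)
  Then ln(L) = lim(x→∞) [exponent × ln(base)]
  Evaluate using L'Hôpital or standard limits, then exponentiate.
  L = 1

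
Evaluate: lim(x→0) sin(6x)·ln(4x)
This is a 0·∞ indeterminate form.

Rewrite 0·∞ as a quotient (0/0 or ∞/∞ form), then apply L'Hôpital's rule:
  lim(x→0) sin(6x)·ln(4x) = 0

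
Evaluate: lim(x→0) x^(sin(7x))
This is an exponential indeterminate form.

For exponential indeterminate forms, take the natural log:
  Let L = lim(x→0) x^(sin(7x))
  Then ln(L) = lim(x→0) [exponent × ln(base)]
  Evaluate using L'Hôpital or standard limits, then exponentiate.
  L = 1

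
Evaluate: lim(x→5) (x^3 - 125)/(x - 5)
This is a standard limit.

Factor or rationalize the expression:
  lim(x→5) (x^3 - 125)/(x - 5) = 75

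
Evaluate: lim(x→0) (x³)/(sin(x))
This is a 0/0 indeterminate form.

Apply L'Hôpital's rule: differentiate numerator and denominator separately.
  f(x) = x^3   ⇒   f'(x) = 3·x^2
  g(x) = sin(x)   ⇒   g'(x) = cos(x)
  lim(x→0) f'(x)/g'(x) = lim(x→0) (3·x^2)/(cos(x))
  = 0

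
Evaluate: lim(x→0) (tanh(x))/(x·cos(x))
This is a 0/0 indeterminate form.

Apply L'Hôpital's rule: differentiate numerator and denominator separately.
  f(x) = tanh(x)   ⇒   f'(x) = 1 - tanh(x)^2
  g(x) = x·cos(x)   ⇒   g'(x) = -x·sin(x) + cos(x)
  lim(x→0) f'(x)/g'(x) = lim(x→0) (1 - tanh(x)^2)/(-x·sin(x) + cos(x))
  = 1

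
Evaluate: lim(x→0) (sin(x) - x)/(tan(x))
This is a 0/0 indeterminate form.

Apply L'Hôpital's rule: differentiate numerator and denominator separately.
  f(x) = -x + sin(x)   ⇒   f'(x) = cos(x) - 1
  g(x) = tan(x)   ⇒   g'(x) = tan(x)^2 + 1
  lim(x→0) f'(x)/g'(x) = lim(x→0) (cos(x) - 1)/(tan(x)^2 + 1)
  = 0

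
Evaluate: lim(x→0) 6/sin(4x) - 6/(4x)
This is an ∞-∞ indeterminate form.

Combine fractions or rationalize to convert ∞-∞ to 0/0 form:
  lim(x→0) 6/sin(4x) - 6/(4x) = 0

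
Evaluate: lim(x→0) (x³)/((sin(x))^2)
This is a 0/0 indeterminate form.

Apply L'Hôpital's rule: differentiate numerator and denominator separately.
  f(x) = x^3   ⇒   f'(x) = 3·x^2
  g(x) = sin(x)^2   ⇒   g'(x) = 2·sin(x)·cos(x)
  lim(x→0) f'(x)/g'(x) = lim(x→0) (3·x^2)/(2·sin(x)·cos(x))
  = 0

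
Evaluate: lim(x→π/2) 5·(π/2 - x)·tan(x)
This is a 0·∞ indeterminate form.

Rewrite 0·∞ as a quotient (0/0 or ∞/∞ form), then apply L'Hôpital's rule:
  lim(x→π/2) 5·(π/2 - x)·tan(x) = 5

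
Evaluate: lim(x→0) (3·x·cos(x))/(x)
This is a 0/0 indeterminate form.

Apply L'Hôpital's rule: differentiate numerator and denominator separately.
  f(x) = 3·x·cos(x)   ⇒   f'(x) = -3·x·sin(x) + 3·cos(x)
  g(x) = x   ⇒   g'(x) = 1
  lim(x→0) f'(x)/g'(x) = lim(x→0) (-3·x·sin(x) + 3·cos(x))/(1)
  = 3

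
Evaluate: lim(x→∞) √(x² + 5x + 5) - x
This is an ∞-∞ indeterminate form.

Combine fractions or rationalize to convert ∞-∞ to 0/0 form:
  lim(x→∞) √(x² + 5x + 5) - x = 5/2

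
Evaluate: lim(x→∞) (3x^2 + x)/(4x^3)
This is an ∞/∞ indeterminate form.

Apply L'Hôpital's rule: differentiate numerator and denominator separately.
  f(x) = 3·x^2 + x   ⇒   f'(x) = 6·x + 1
  g(x) = 4·x^3   ⇒   g'(x) = 12·x^2
  lim(x→∞) f'(x)/g'(x) = lim(x→∞) (6·x + 1)/(12·x^2)
  = 0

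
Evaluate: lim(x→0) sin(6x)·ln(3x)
This is a 0·∞ indeterminate form.

Rewrite 0·∞ as a quotient (0/0 or ∞/∞ form), then apply L'Hôpital's rule:
  lim(x→0) sin(6x)·ln(3x) = 0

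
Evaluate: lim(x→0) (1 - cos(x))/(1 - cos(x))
This is a 0/0 indeterminate form.

Apply L'Hôpital's rule: differentiate numerator and denominator separately.
  f(x) = 1 - cos(x)   ⇒   f'(x) = sin(x)
  g(x) = 1 - cos(x)   ⇒   g'(x) = sin(x)
  lim(x→0) f'(x)/g'(x) = lim(x→0) (sin(x))/(sin(x))
  = 1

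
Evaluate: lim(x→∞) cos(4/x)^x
This is an exponential indeterminate form.

For exponential indeterminate forms, take the natural log:
  Let L = lim(x→∞) cos(4/x)^x
  Then ln(L) = lim(x→∞) [exponent × ln(base)]
  Evaluate using L'Hôpital or standard limits, then exponentiate.
  L = 1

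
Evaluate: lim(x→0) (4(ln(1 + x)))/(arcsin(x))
This is a 0/0 indeterminate form.

Apply L'Hôpital's rule: differentiate numerator and denominator separately.
  f(x) = 4·ln(x + 1)   ⇒   f'(x) = 4/(x + 1)
  g(x) = asin(x)   ⇒   g'(x) = 1/sqrt(1 - x^2)
  lim(x→0) f'(x)/g'(x) = lim(x→0) (4/(x + 1))/(1/sqrt(1 - x^2))
  = 4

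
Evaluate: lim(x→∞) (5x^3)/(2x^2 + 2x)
This is an ∞/∞ indeterminate form.

Apply L'Hôpital's rule: differentiate numerator and denominator separately.
  f(x) = 5·x^3   ⇒   f'(x) = 15·x^2
  g(x) = 2·x^2 + 2·x   ⇒   g'(x) = 4·x + 2
  lim(x→∞) f'(x)/g'(x) = lim(x→∞) (15·x^2)/(4·x + 2)
  = ∞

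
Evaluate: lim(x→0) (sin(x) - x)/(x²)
This is a 0/0 indeterminate form.

Apply L'Hôpital's rule: differentiate numerator and denominator separately.
  f(x) = -x + sin(x)   ⇒   f'(x) = cos(x) - 1
  g(x) = x^2   ⇒   g'(x) = 2·x
  lim(x→0) f'(x)/g'(x) = lim(x→0) (cos(x) - 1)/(2·x)
  = 0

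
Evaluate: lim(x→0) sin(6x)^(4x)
This is an exponential indeterminate form.

For exponential indeterminate forms, take the natural log:
  Let L = lim(x→0) sin(6x)^(4x)
  Then ln(L) = lim(x→0) [exponent × ln(base)]
  Evaluate using L'Hôpital or standard limits, then exponentiate.
  L = 1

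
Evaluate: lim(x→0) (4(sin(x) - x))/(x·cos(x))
This is a 0/0 indeterminate form.

Apply L'Hôpital's rule: differentiate numerator and denominator separately.
  f(x) = -4·x + 4·sin(x)   ⇒   f'(x) = 4·cos(x) - 4
  g(x) = x·cos(x)   ⇒   g'(x) = -x·sin(x) + cos(x)
  lim(x→0) f'(x)/g'(x) = lim(x→0) (4·cos(x) - 4)/(-x·sin(x) + cos(x))
  = 0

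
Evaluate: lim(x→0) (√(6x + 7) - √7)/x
This is a standard limit.

Factor or rationalize the expression:
  lim(x→0) (√(6x + 7) - √7)/x = 3·sqrt(7)/7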